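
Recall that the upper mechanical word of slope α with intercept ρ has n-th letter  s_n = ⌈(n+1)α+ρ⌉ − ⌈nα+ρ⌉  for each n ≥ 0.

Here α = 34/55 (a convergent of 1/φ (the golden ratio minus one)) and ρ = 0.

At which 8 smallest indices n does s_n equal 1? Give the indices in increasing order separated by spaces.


0 1 3 4 6 8 9 11

n=0: ⌈34/55⌉−⌈0/55⌉ = 1−0 = 1  ← one
n=1: ⌈68/55⌉−⌈34/55⌉ = 2−1 = 1  ← one
n=2: ⌈102/55⌉−⌈68/55⌉ = 2−2 = 0
n=3: ⌈136/55⌉−⌈102/55⌉ = 3−2 = 1  ← one
n=4: ⌈170/55⌉−⌈136/55⌉ = 4−3 = 1  ← one
n=5: ⌈204/55⌉−⌈170/55⌉ = 4−4 = 0
n=6: ⌈238/55⌉−⌈204/55⌉ = 5−4 = 1  ← one
n=7: ⌈272/55⌉−⌈238/55⌉ = 5−5 = 0
n=8: ⌈306/55⌉−⌈272/55⌉ = 6−5 = 1  ← one
n=9: ⌈340/55⌉−⌈306/55⌉ = 7−6 = 1  ← one
n=10: ⌈374/55⌉−⌈340/55⌉ = 7−7 = 0
n=11: ⌈408/55⌉−⌈374/55⌉ = 8−7 = 1  ← one
positions of the first 8 ones: 0 1 3 4 6 8 9 11


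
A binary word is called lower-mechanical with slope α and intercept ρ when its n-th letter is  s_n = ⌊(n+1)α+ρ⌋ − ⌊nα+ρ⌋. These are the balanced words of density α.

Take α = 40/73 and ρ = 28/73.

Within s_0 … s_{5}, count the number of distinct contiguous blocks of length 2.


3

t_n = ⌊(n·40+28)/73⌋ for n = 0 … 6:
  n=0…6: ⌊28/73⌋=0 ⌊68/73⌋=0 ⌊108/73⌋=1 ⌊148/73⌋=2 ⌊188/73⌋=2 ⌊228/73⌋=3 ⌊268/73⌋=3
s_n = t_(n+1) − t_n for n = 0 … 5 gives
prefix = 011010
slide a length-2 window over [0..1] … [4..5] (5 windows); first occurrence of each distinct factor:
  [  0..  1] 01
  [  1..  2] 11
  [  2..  3] 10
  (the other 2 windows repeat one of these)
distinct factors: {01, 10, 11}
count = 3  (Sturmian bound for length 2 is 3)


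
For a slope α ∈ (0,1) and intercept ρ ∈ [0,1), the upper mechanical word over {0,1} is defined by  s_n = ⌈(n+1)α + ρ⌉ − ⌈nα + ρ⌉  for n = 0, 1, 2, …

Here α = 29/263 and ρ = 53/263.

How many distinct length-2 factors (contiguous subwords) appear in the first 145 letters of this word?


3

t_n = ⌈(n·29+53)/263⌉ for n = 0 … 145:
  n=0…9: ⌈53/263⌉=1 ⌈82/263⌉=1 ⌈111/263⌉=1 ⌈140/263⌉=1 ⌈169/263⌉=1 ⌈198/263⌉=1 ⌈227/263⌉=1 ⌈256/263⌉=1 ⌈285/263⌉=2 ⌈314/263⌉=2
  n=10…19: ⌈343/263⌉=2 ⌈372/263⌉=2 ⌈401/263⌉=2 ⌈430/263⌉=2 ⌈459/263⌉=2 ⌈488/263⌉=2 ⌈517/263⌉=2 ⌈546/263⌉=3 ⌈575/263⌉=3 ⌈604/263⌉=3
  n=20…29: ⌈633/263⌉=3 ⌈662/263⌉=3 ⌈691/263⌉=3 ⌈720/263⌉=3 ⌈749/263⌉=3 ⌈778/263⌉=3 ⌈807/263⌉=4 ⌈836/263⌉=4 ⌈865/263⌉=4 ⌈894/263⌉=4
  n=30…39: ⌈923/263⌉=4 ⌈952/263⌉=4 ⌈981/263⌉=4 ⌈1010/263⌉=4 ⌈1039/263⌉=4 ⌈1068/263⌉=5 ⌈1097/263⌉=5 ⌈1126/263⌉=5 ⌈1155/263⌉=5 ⌈1184/263⌉=5
  n=40…49: ⌈1213/263⌉=5 ⌈1242/263⌉=5 ⌈1271/263⌉=5 ⌈1300/263⌉=5 ⌈1329/263⌉=6 ⌈1358/263⌉=6 ⌈1387/263⌉=6 ⌈1416/263⌉=6 ⌈1445/263⌉=6 ⌈1474/263⌉=6
  n=50…59: ⌈1503/263⌉=6 ⌈1532/263⌉=6 ⌈1561/263⌉=6 ⌈1590/263⌉=7 ⌈1619/263⌉=7 ⌈1648/263⌉=7 ⌈1677/263⌉=7 ⌈1706/263⌉=7 ⌈1735/263⌉=7 ⌈1764/263⌉=7
  n=60…69: ⌈1793/263⌉=7 ⌈1822/263⌉=7 ⌈1851/263⌉=8 ⌈1880/263⌉=8 ⌈1909/263⌉=8 ⌈1938/263⌉=8 ⌈1967/263⌉=8 ⌈1996/263⌉=8 ⌈2025/263⌉=8 ⌈2054/263⌉=8
  n=70…79: ⌈2083/263⌉=8 ⌈2112/263⌉=9 ⌈2141/263⌉=9 ⌈2170/263⌉=9 ⌈2199/263⌉=9 ⌈2228/263⌉=9 ⌈2257/263⌉=9 ⌈2286/263⌉=9 ⌈2315/263⌉=9 ⌈2344/263⌉=9
  n=80…89: ⌈2373/263⌉=10 ⌈2402/263⌉=10 ⌈2431/263⌉=10 ⌈2460/263⌉=10 ⌈2489/263⌉=10 ⌈2518/263⌉=10 ⌈2547/263⌉=10 ⌈2576/263⌉=10 ⌈2605/263⌉=10 ⌈2634/263⌉=11
  n=90…99: ⌈2663/263⌉=11 ⌈2692/263⌉=11 ⌈2721/263⌉=11 ⌈2750/263⌉=11 ⌈2779/263⌉=11 ⌈2808/263⌉=11 ⌈2837/263⌉=11 ⌈2866/263⌉=11 ⌈2895/263⌉=12 ⌈2924/263⌉=12
  n=100…109: ⌈2953/263⌉=12 ⌈2982/263⌉=12 ⌈3011/263⌉=12 ⌈3040/263⌉=12 ⌈3069/263⌉=12 ⌈3098/263⌉=12 ⌈3127/263⌉=12 ⌈3156/263⌉=12 ⌈3185/263⌉=13 ⌈3214/263⌉=13
  n=110…119: ⌈3243/263⌉=13 ⌈3272/263⌉=13 ⌈3301/263⌉=13 ⌈3330/263⌉=13 ⌈3359/263⌉=13 ⌈3388/263⌉=13 ⌈3417/263⌉=13 ⌈3446/263⌉=14 ⌈3475/263⌉=14 ⌈3504/263⌉=14
  n=120…129: ⌈3533/263⌉=14 ⌈3562/263⌉=14 ⌈3591/263⌉=14 ⌈3620/263⌉=14 ⌈3649/263⌉=14 ⌈3678/263⌉=14 ⌈3707/263⌉=15 ⌈3736/263⌉=15 ⌈3765/263⌉=15 ⌈3794/263⌉=15
  n=130…139: ⌈3823/263⌉=15 ⌈3852/263⌉=15 ⌈3881/263⌉=15 ⌈3910/263⌉=15 ⌈3939/263⌉=15 ⌈3968/263⌉=16 ⌈3997/263⌉=16 ⌈4026/263⌉=16 ⌈4055/263⌉=16 ⌈4084/263⌉=16
  n=140…145: ⌈4113/263⌉=16 ⌈4142/263⌉=16 ⌈4171/263⌉=16 ⌈4200/263⌉=16 ⌈4229/263⌉=17 ⌈4258/263⌉=17
s_n = t_(n+1) − t_n for n = 0 … 144 gives
prefix = 0000000100000000100000000100000000100000000100000000100000000100000000100000000100000000100000000100000000010000000010000000010000000010000000010
slide a length-2 window over [0..1] … [143..144] (144 windows); first occurrence of each distinct factor:
  [  0..  1] 00
  [  6..  7] 01
  [  7..  8] 10
  (the other 141 windows repeat one of these)
distinct factors: {00, 01, 10}
count = 3  (Sturmian bound for length 2 is 3)


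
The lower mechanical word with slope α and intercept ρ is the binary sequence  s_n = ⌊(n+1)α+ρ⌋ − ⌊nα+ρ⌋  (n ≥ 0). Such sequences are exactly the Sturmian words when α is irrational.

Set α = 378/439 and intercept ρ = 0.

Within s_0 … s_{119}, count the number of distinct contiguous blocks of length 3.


t_n = ⌊(n·378)/439⌋ for n = 0 … 120:
  n=0…9: ⌊0/439⌋=0 ⌊378/439⌋=0 ⌊756/439⌋=1 ⌊1134/439⌋=2 ⌊1512/439⌋=3 ⌊1890/439⌋=4 ⌊2268/439⌋=5 ⌊2646/439⌋=6 ⌊3024/439⌋=6 ⌊3402/439⌋=7
  n=10…19: ⌊3780/439⌋=8 ⌊4158/439⌋=9 ⌊4536/439⌋=10 ⌊4914/439⌋=11 ⌊5292/439⌋=12 ⌊5670/439⌋=12 ⌊6048/439⌋=13 ⌊6426/439⌋=14 ⌊6804/439⌋=15 ⌊7182/439⌋=16
  n=20…29: ⌊7560/439⌋=17 ⌊7938/439⌋=18 ⌊8316/439⌋=18 ⌊8694/439⌋=19 ⌊9072/439⌋=20 ⌊9450/439⌋=21 ⌊9828/439⌋=22 ⌊10206/439⌋=23 ⌊10584/439⌋=24 ⌊10962/439⌋=24
  n=30…39: ⌊11340/439⌋=25 ⌊11718/439⌋=26 ⌊12096/439⌋=27 ⌊12474/439⌋=28 ⌊12852/439⌋=29 ⌊13230/439⌋=30 ⌊13608/439⌋=30 ⌊13986/439⌋=31 ⌊14364/439⌋=32 ⌊14742/439⌋=33
  n=40…49: ⌊15120/439⌋=34 ⌊15498/439⌋=35 ⌊15876/439⌋=36 ⌊16254/439⌋=37 ⌊16632/439⌋=37 ⌊17010/439⌋=38 ⌊17388/439⌋=39 ⌊17766/439⌋=40 ⌊18144/439⌋=41 ⌊18522/439⌋=42
  n=50…59: ⌊18900/439⌋=43 ⌊19278/439⌋=43 ⌊19656/439⌋=44 ⌊20034/439⌋=45 ⌊20412/439⌋=46 ⌊20790/439⌋=47 ⌊21168/439⌋=48 ⌊21546/439⌋=49 ⌊21924/439⌋=49 ⌊22302/439⌋=50
  n=60…69: ⌊22680/439⌋=51 ⌊23058/439⌋=52 ⌊23436/439⌋=53 ⌊23814/439⌋=54 ⌊24192/439⌋=55 ⌊24570/439⌋=55 ⌊24948/439⌋=56 ⌊25326/439⌋=57 ⌊25704/439⌋=58 ⌊26082/439⌋=59
  n=70…79: ⌊26460/439⌋=60 ⌊26838/439⌋=61 ⌊27216/439⌋=61 ⌊27594/439⌋=62 ⌊27972/439⌋=63 ⌊28350/439⌋=64 ⌊28728/439⌋=65 ⌊29106/439⌋=66 ⌊29484/439⌋=67 ⌊29862/439⌋=68
  n=80…89: ⌊30240/439⌋=68 ⌊30618/439⌋=69 ⌊30996/439⌋=70 ⌊31374/439⌋=71 ⌊31752/439⌋=72 ⌊32130/439⌋=73 ⌊32508/439⌋=74 ⌊32886/439⌋=74 ⌊33264/439⌋=75 ⌊33642/439⌋=76
  n=90…99: ⌊34020/439⌋=77 ⌊34398/439⌋=78 ⌊34776/439⌋=79 ⌊35154/439⌋=80 ⌊35532/439⌋=80 ⌊35910/439⌋=81 ⌊36288/439⌋=82 ⌊36666/439⌋=83 ⌊37044/439⌋=84 ⌊37422/439⌋=85
  n=100…109: ⌊37800/439⌋=86 ⌊38178/439⌋=86 ⌊38556/439⌋=87 ⌊38934/439⌋=88 ⌊39312/439⌋=89 ⌊39690/439⌋=90 ⌊40068/439⌋=91 ⌊40446/439⌋=92 ⌊40824/439⌋=92 ⌊41202/439⌋=93
  n=110…119: ⌊41580/439⌋=94 ⌊41958/439⌋=95 ⌊42336/439⌋=96 ⌊42714/439⌋=97 ⌊43092/439⌋=98 ⌊43470/439⌋=99 ⌊43848/439⌋=99 ⌊44226/439⌋=100 ⌊44604/439⌋=101 ⌊44982/439⌋=102
  n=120: ⌊45360/439⌋=103
s_n = t_(n+1) − t_n for n = 0 … 119 gives
prefix = 011111101111110111111011111101111110111111101111110111111011111101111110111111101111110111111011111101111110111111101111
slide a length-3 window over [0..2] … [117..119] (118 windows); first occurrence of each distinct factor:
  [  0..  2] 011
  [  1..  3] 111
  [  5..  7] 110
  [  6..  8] 101
  (the other 114 windows repeat one of these)
distinct factors: {011, 101, 110, 111}
count = 4  (Sturmian bound for length 3 is 4)

4


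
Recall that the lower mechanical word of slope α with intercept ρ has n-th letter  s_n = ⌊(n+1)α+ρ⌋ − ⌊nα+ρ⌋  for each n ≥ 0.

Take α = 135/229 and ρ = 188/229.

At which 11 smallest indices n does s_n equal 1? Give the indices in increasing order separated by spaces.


0 1 3 5 7 8 10 12 13 15 17

n=0: ⌊323/229⌋−⌊188/229⌋ = 1−0 = 1  ← one
n=1: ⌊458/229⌋−⌊323/229⌋ = 2−1 = 1  ← one
n=2: ⌊593/229⌋−⌊458/229⌋ = 2−2 = 0
n=3: ⌊728/229⌋−⌊593/229⌋ = 3−2 = 1  ← one
n=4: ⌊863/229⌋−⌊728/229⌋ = 3−3 = 0
n=5: ⌊998/229⌋−⌊863/229⌋ = 4−3 = 1  ← one
n=6: ⌊1133/229⌋−⌊998/229⌋ = 4−4 = 0
n=7: ⌊1268/229⌋−⌊1133/229⌋ = 5−4 = 1  ← one
n=8: ⌊1403/229⌋−⌊1268/229⌋ = 6−5 = 1  ← one
n=9: ⌊1538/229⌋−⌊1403/229⌋ = 6−6 = 0
n=10: ⌊1673/229⌋−⌊1538/229⌋ = 7−6 = 1  ← one
n=11: ⌊1808/229⌋−⌊1673/229⌋ = 7−7 = 0
n=12: ⌊1943/229⌋−⌊1808/229⌋ = 8−7 = 1  ← one
n=13: ⌊2078/229⌋−⌊1943/229⌋ = 9−8 = 1  ← one
n=14: ⌊2213/229⌋−⌊2078/229⌋ = 9−9 = 0
n=15: ⌊2348/229⌋−⌊2213/229⌋ = 10−9 = 1  ← one
n=16: ⌊2483/229⌋−⌊2348/229⌋ = 10−10 = 0
n=17: ⌊2618/229⌋−⌊2483/229⌋ = 11−10 = 1  ← one
positions of the first 11 ones: 0 1 3 5 7 8 10 12 13 15 17


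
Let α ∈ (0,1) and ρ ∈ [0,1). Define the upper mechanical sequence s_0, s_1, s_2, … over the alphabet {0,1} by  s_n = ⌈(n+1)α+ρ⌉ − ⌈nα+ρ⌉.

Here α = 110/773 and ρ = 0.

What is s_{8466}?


0

(n+1)α + ρ = (8467·110) / 773 = 931370/773
nα + ρ     = (8466·110) / 773 = 931260/773
⌈931370/773⌉ = 1205,  ⌈931260/773⌉ = 1205
s_{8466} = 1205 − 1205 = 0


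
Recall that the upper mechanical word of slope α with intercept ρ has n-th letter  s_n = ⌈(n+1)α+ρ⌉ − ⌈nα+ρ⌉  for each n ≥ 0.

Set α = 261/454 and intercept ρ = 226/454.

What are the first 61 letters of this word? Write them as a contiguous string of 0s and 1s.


n=0: ⌈(1·261+226)/454⌉ − ⌈(0·261+226)/454⌉ = ⌈487/454⌉ − ⌈226/454⌉ = 2 − 1 = 1
n=1: ⌈(2·261+226)/454⌉ − ⌈(1·261+226)/454⌉ = ⌈748/454⌉ − ⌈487/454⌉ = 2 − 2 = 0
n=2: ⌈(3·261+226)/454⌉ − ⌈(2·261+226)/454⌉ = ⌈1009/454⌉ − ⌈748/454⌉ = 3 − 2 = 1
n=3: ⌈(4·261+226)/454⌉ − ⌈(3·261+226)/454⌉ = ⌈1270/454⌉ − ⌈1009/454⌉ = 3 − 3 = 0
n=4: ⌈(5·261+226)/454⌉ − ⌈(4·261+226)/454⌉ = ⌈1531/454⌉ − ⌈1270/454⌉ = 4 − 3 = 1
n=5: ⌈(6·261+226)/454⌉ − ⌈(5·261+226)/454⌉ = ⌈1792/454⌉ − ⌈1531/454⌉ = 4 − 4 = 0
n=6: ⌈(7·261+226)/454⌉ − ⌈(6·261+226)/454⌉ = ⌈2053/454⌉ − ⌈1792/454⌉ = 5 − 4 = 1
n=7: ⌈(8·261+226)/454⌉ − ⌈(7·261+226)/454⌉ = ⌈2314/454⌉ − ⌈2053/454⌉ = 6 − 5 = 1
n=8: ⌈(9·261+226)/454⌉ − ⌈(8·261+226)/454⌉ = ⌈2575/454⌉ − ⌈2314/454⌉ = 6 − 6 = 0
n=9: ⌈(10·261+226)/454⌉ − ⌈(9·261+226)/454⌉ = ⌈2836/454⌉ − ⌈2575/454⌉ = 7 − 6 = 1
n=10: ⌈(11·261+226)/454⌉ − ⌈(10·261+226)/454⌉ = ⌈3097/454⌉ − ⌈2836/454⌉ = 7 − 7 = 0
n=11: ⌈(12·261+226)/454⌉ − ⌈(11·261+226)/454⌉ = ⌈3358/454⌉ − ⌈3097/454⌉ = 8 − 7 = 1
n=12: ⌈(13·261+226)/454⌉ − ⌈(12·261+226)/454⌉ = ⌈3619/454⌉ − ⌈3358/454⌉ = 8 − 8 = 0
n=13: ⌈(14·261+226)/454⌉ − ⌈(13·261+226)/454⌉ = ⌈3880/454⌉ − ⌈3619/454⌉ = 9 − 8 = 1
n=14: ⌈(15·261+226)/454⌉ − ⌈(14·261+226)/454⌉ = ⌈4141/454⌉ − ⌈3880/454⌉ = 10 − 9 = 1
n=15: ⌈(16·261+226)/454⌉ − ⌈(15·261+226)/454⌉ = ⌈4402/454⌉ − ⌈4141/454⌉ = 10 − 10 = 0
n=16: ⌈(17·261+226)/454⌉ − ⌈(16·261+226)/454⌉ = ⌈4663/454⌉ − ⌈4402/454⌉ = 11 − 10 = 1
n=17: ⌈(18·261+226)/454⌉ − ⌈(17·261+226)/454⌉ = ⌈4924/454⌉ − ⌈4663/454⌉ = 11 − 11 = 0
n=18: ⌈(19·261+226)/454⌉ − ⌈(18·261+226)/454⌉ = ⌈5185/454⌉ − ⌈4924/454⌉ = 12 − 11 = 1
n=19: ⌈(20·261+226)/454⌉ − ⌈(19·261+226)/454⌉ = ⌈5446/454⌉ − ⌈5185/454⌉ = 12 − 12 = 0
n=20: ⌈(21·261+226)/454⌉ − ⌈(20·261+226)/454⌉ = ⌈5707/454⌉ − ⌈5446/454⌉ = 13 − 12 = 1
n=21: ⌈(22·261+226)/454⌉ − ⌈(21·261+226)/454⌉ = ⌈5968/454⌉ − ⌈5707/454⌉ = 14 − 13 = 1
n=22: ⌈(23·261+226)/454⌉ − ⌈(22·261+226)/454⌉ = ⌈6229/454⌉ − ⌈5968/454⌉ = 14 − 14 = 0
n=23: ⌈(24·261+226)/454⌉ − ⌈(23·261+226)/454⌉ = ⌈6490/454⌉ − ⌈6229/454⌉ = 15 − 14 = 1
n=24: ⌈(25·261+226)/454⌉ − ⌈(24·261+226)/454⌉ = ⌈6751/454⌉ − ⌈6490/454⌉ = 15 − 15 = 0
n=25: ⌈(26·261+226)/454⌉ − ⌈(25·261+226)/454⌉ = ⌈7012/454⌉ − ⌈6751/454⌉ = 16 − 15 = 1
n=26: ⌈(27·261+226)/454⌉ − ⌈(26·261+226)/454⌉ = ⌈7273/454⌉ − ⌈7012/454⌉ = 17 − 16 = 1
n=27: ⌈(28·261+226)/454⌉ − ⌈(27·261+226)/454⌉ = ⌈7534/454⌉ − ⌈7273/454⌉ = 17 − 17 = 0
n=28: ⌈(29·261+226)/454⌉ − ⌈(28·261+226)/454⌉ = ⌈7795/454⌉ − ⌈7534/454⌉ = 18 − 17 = 1
n=29: ⌈(30·261+226)/454⌉ − ⌈(29·261+226)/454⌉ = ⌈8056/454⌉ − ⌈7795/454⌉ = 18 − 18 = 0
n=30: ⌈(31·261+226)/454⌉ − ⌈(30·261+226)/454⌉ = ⌈8317/454⌉ − ⌈8056/454⌉ = 19 − 18 = 1
n=31: ⌈(32·261+226)/454⌉ − ⌈(31·261+226)/454⌉ = ⌈8578/454⌉ − ⌈8317/454⌉ = 19 − 19 = 0
n=32: ⌈(33·261+226)/454⌉ − ⌈(32·261+226)/454⌉ = ⌈8839/454⌉ − ⌈8578/454⌉ = 20 − 19 = 1
n=33: ⌈(34·261+226)/454⌉ − ⌈(33·261+226)/454⌉ = ⌈9100/454⌉ − ⌈8839/454⌉ = 21 − 20 = 1
n=34: ⌈(35·261+226)/454⌉ − ⌈(34·261+226)/454⌉ = ⌈9361/454⌉ − ⌈9100/454⌉ = 21 − 21 = 0
n=35: ⌈(36·261+226)/454⌉ − ⌈(35·261+226)/454⌉ = ⌈9622/454⌉ − ⌈9361/454⌉ = 22 − 21 = 1
n=36: ⌈(37·261+226)/454⌉ − ⌈(36·261+226)/454⌉ = ⌈9883/454⌉ − ⌈9622/454⌉ = 22 − 22 = 0
n=37: ⌈(38·261+226)/454⌉ − ⌈(37·261+226)/454⌉ = ⌈10144/454⌉ − ⌈9883/454⌉ = 23 − 22 = 1
n=38: ⌈(39·261+226)/454⌉ − ⌈(38·261+226)/454⌉ = ⌈10405/454⌉ − ⌈10144/454⌉ = 23 − 23 = 0
n=39: ⌈(40·261+226)/454⌉ − ⌈(39·261+226)/454⌉ = ⌈10666/454⌉ − ⌈10405/454⌉ = 24 − 23 = 1
n=40: ⌈(41·261+226)/454⌉ − ⌈(40·261+226)/454⌉ = ⌈10927/454⌉ − ⌈10666/454⌉ = 25 − 24 = 1
n=41: ⌈(42·261+226)/454⌉ − ⌈(41·261+226)/454⌉ = ⌈11188/454⌉ − ⌈10927/454⌉ = 25 − 25 = 0
n=42: ⌈(43·261+226)/454⌉ − ⌈(42·261+226)/454⌉ = ⌈11449/454⌉ − ⌈11188/454⌉ = 26 − 25 = 1
n=43: ⌈(44·261+226)/454⌉ − ⌈(43·261+226)/454⌉ = ⌈11710/454⌉ − ⌈11449/454⌉ = 26 − 26 = 0
n=44: ⌈(45·261+226)/454⌉ − ⌈(44·261+226)/454⌉ = ⌈11971/454⌉ − ⌈11710/454⌉ = 27 − 26 = 1
n=45: ⌈(46·261+226)/454⌉ − ⌈(45·261+226)/454⌉ = ⌈12232/454⌉ − ⌈11971/454⌉ = 27 − 27 = 0
n=46: ⌈(47·261+226)/454⌉ − ⌈(46·261+226)/454⌉ = ⌈12493/454⌉ − ⌈12232/454⌉ = 28 − 27 = 1
n=47: ⌈(48·261+226)/454⌉ − ⌈(47·261+226)/454⌉ = ⌈12754/454⌉ − ⌈12493/454⌉ = 29 − 28 = 1
n=48: ⌈(49·261+226)/454⌉ − ⌈(48·261+226)/454⌉ = ⌈13015/454⌉ − ⌈12754/454⌉ = 29 − 29 = 0
n=49: ⌈(50·261+226)/454⌉ − ⌈(49·261+226)/454⌉ = ⌈13276/454⌉ − ⌈13015/454⌉ = 30 − 29 = 1
n=50: ⌈(51·261+226)/454⌉ − ⌈(50·261+226)/454⌉ = ⌈13537/454⌉ − ⌈13276/454⌉ = 30 − 30 = 0
n=51: ⌈(52·261+226)/454⌉ − ⌈(51·261+226)/454⌉ = ⌈13798/454⌉ − ⌈13537/454⌉ = 31 − 30 = 1
n=52: ⌈(53·261+226)/454⌉ − ⌈(52·261+226)/454⌉ = ⌈14059/454⌉ − ⌈13798/454⌉ = 31 − 31 = 0
n=53: ⌈(54·261+226)/454⌉ − ⌈(53·261+226)/454⌉ = ⌈14320/454⌉ − ⌈14059/454⌉ = 32 − 31 = 1
n=54: ⌈(55·261+226)/454⌉ − ⌈(54·261+226)/454⌉ = ⌈14581/454⌉ − ⌈14320/454⌉ = 33 − 32 = 1
n=55: ⌈(56·261+226)/454⌉ − ⌈(55·261+226)/454⌉ = ⌈14842/454⌉ − ⌈14581/454⌉ = 33 − 33 = 0
n=56: ⌈(57·261+226)/454⌉ − ⌈(56·261+226)/454⌉ = ⌈15103/454⌉ − ⌈14842/454⌉ = 34 − 33 = 1
n=57: ⌈(58·261+226)/454⌉ − ⌈(57·261+226)/454⌉ = ⌈15364/454⌉ − ⌈15103/454⌉ = 34 − 34 = 0
n=58: ⌈(59·261+226)/454⌉ − ⌈(58·261+226)/454⌉ = ⌈15625/454⌉ − ⌈15364/454⌉ = 35 − 34 = 1
n=59: ⌈(60·261+226)/454⌉ − ⌈(59·261+226)/454⌉ = ⌈15886/454⌉ − ⌈15625/454⌉ = 35 − 35 = 0
n=60: ⌈(61·261+226)/454⌉ − ⌈(60·261+226)/454⌉ = ⌈16147/454⌉ − ⌈15886/454⌉ = 36 − 35 = 1

1010101101010110101011010110101011010101101010110101011010101


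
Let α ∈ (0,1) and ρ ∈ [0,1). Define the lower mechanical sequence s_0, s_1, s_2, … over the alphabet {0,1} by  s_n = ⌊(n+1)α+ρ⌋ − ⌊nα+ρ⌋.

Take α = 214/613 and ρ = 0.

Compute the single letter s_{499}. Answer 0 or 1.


(n+1)α + ρ = (500·214) / 613 = 107000/613
nα + ρ     = (499·214) / 613 = 106786/613
⌊107000/613⌋ = 174,  ⌊106786/613⌋ = 174
s_{499} = 174 − 174 = 0

0


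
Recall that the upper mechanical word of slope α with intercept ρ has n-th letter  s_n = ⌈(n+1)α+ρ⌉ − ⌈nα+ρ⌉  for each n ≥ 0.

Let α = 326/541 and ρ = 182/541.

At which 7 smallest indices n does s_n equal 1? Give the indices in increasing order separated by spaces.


n=0: ⌈508/541⌉−⌈182/541⌉ = 1−1 = 0
n=1: ⌈834/541⌉−⌈508/541⌉ = 2−1 = 1  ← one
n=2: ⌈1160/541⌉−⌈834/541⌉ = 3−2 = 1  ← one
n=3: ⌈1486/541⌉−⌈1160/541⌉ = 3−3 = 0
n=4: ⌈1812/541⌉−⌈1486/541⌉ = 4−3 = 1  ← one
n=5: ⌈2138/541⌉−⌈1812/541⌉ = 4−4 = 0
n=6: ⌈2464/541⌉−⌈2138/541⌉ = 5−4 = 1  ← one
n=7: ⌈2790/541⌉−⌈2464/541⌉ = 6−5 = 1  ← one
n=8: ⌈3116/541⌉−⌈2790/541⌉ = 6−6 = 0
n=9: ⌈3442/541⌉−⌈3116/541⌉ = 7−6 = 1  ← one
n=10: ⌈3768/541⌉−⌈3442/541⌉ = 7−7 = 0
n=11: ⌈4094/541⌉−⌈3768/541⌉ = 8−7 = 1  ← one
positions of the first 7 ones: 1 2 4 6 7 9 11

1 2 4 6 7 9 11


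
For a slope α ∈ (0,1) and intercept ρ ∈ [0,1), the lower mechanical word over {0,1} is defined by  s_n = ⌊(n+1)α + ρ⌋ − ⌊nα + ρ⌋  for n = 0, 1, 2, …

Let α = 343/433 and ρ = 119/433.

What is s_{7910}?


(n+1)α + ρ = (7911·343 + 119) / 433 = 2713592/433
nα + ρ     = (7910·343 + 119) / 433 = 2713249/433
⌊2713592/433⌋ = 6266,  ⌊2713249/433⌋ = 6266
s_{7910} = 6266 − 6266 = 0

0


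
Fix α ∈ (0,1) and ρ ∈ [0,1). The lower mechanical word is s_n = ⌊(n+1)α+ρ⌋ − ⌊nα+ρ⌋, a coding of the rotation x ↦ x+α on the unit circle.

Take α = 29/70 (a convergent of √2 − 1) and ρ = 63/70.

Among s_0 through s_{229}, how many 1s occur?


96

#1s = Σ_{n=0}^{229} s_n = Σ_{n=0}^{229} (⌊(n+1)α+ρ⌋ − ⌊nα+ρ⌋)
the sum telescopes: every ⌊nα+ρ⌋ with 0 < n < 230 appears once with + and once with −, leaving ⌊230α+ρ⌋ − ⌊0·α+ρ⌋
230α + ρ = (230·29 + 63) / 70 = 6733/70
ρ = 63/70
⌊6733/70⌋ = 96,  ⌊63/70⌋ = 0
#1s = 96 − 0 = 96


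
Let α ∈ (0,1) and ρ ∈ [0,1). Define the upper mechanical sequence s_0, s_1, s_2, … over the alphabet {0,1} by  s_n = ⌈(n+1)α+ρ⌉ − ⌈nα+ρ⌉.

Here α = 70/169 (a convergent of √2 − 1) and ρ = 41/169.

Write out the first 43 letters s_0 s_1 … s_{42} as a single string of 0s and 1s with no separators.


0100101001010100101001010100101001010010101

n=0: ⌈(1·70+41)/169⌉ − ⌈(0·70+41)/169⌉ = ⌈111/169⌉ − ⌈41/169⌉ = 1 − 1 = 0
n=1: ⌈(2·70+41)/169⌉ − ⌈(1·70+41)/169⌉ = ⌈181/169⌉ − ⌈111/169⌉ = 2 − 1 = 1
n=2: ⌈(3·70+41)/169⌉ − ⌈(2·70+41)/169⌉ = ⌈251/169⌉ − ⌈181/169⌉ = 2 − 2 = 0
n=3: ⌈(4·70+41)/169⌉ − ⌈(3·70+41)/169⌉ = ⌈321/169⌉ − ⌈251/169⌉ = 2 − 2 = 0
n=4: ⌈(5·70+41)/169⌉ − ⌈(4·70+41)/169⌉ = ⌈391/169⌉ − ⌈321/169⌉ = 3 − 2 = 1
n=5: ⌈(6·70+41)/169⌉ − ⌈(5·70+41)/169⌉ = ⌈461/169⌉ − ⌈391/169⌉ = 3 − 3 = 0
n=6: ⌈(7·70+41)/169⌉ − ⌈(6·70+41)/169⌉ = ⌈531/169⌉ − ⌈461/169⌉ = 4 − 3 = 1
n=7: ⌈(8·70+41)/169⌉ − ⌈(7·70+41)/169⌉ = ⌈601/169⌉ − ⌈531/169⌉ = 4 − 4 = 0
n=8: ⌈(9·70+41)/169⌉ − ⌈(8·70+41)/169⌉ = ⌈671/169⌉ − ⌈601/169⌉ = 4 − 4 = 0
n=9: ⌈(10·70+41)/169⌉ − ⌈(9·70+41)/169⌉ = ⌈741/169⌉ − ⌈671/169⌉ = 5 − 4 = 1
n=10: ⌈(11·70+41)/169⌉ − ⌈(10·70+41)/169⌉ = ⌈811/169⌉ − ⌈741/169⌉ = 5 − 5 = 0
n=11: ⌈(12·70+41)/169⌉ − ⌈(11·70+41)/169⌉ = ⌈881/169⌉ − ⌈811/169⌉ = 6 − 5 = 1
n=12: ⌈(13·70+41)/169⌉ − ⌈(12·70+41)/169⌉ = ⌈951/169⌉ − ⌈881/169⌉ = 6 − 6 = 0
n=13: ⌈(14·70+41)/169⌉ − ⌈(13·70+41)/169⌉ = ⌈1021/169⌉ − ⌈951/169⌉ = 7 − 6 = 1
n=14: ⌈(15·70+41)/169⌉ − ⌈(14·70+41)/169⌉ = ⌈1091/169⌉ − ⌈1021/169⌉ = 7 − 7 = 0
n=15: ⌈(16·70+41)/169⌉ − ⌈(15·70+41)/169⌉ = ⌈1161/169⌉ − ⌈1091/169⌉ = 7 − 7 = 0
n=16: ⌈(17·70+41)/169⌉ − ⌈(16·70+41)/169⌉ = ⌈1231/169⌉ − ⌈1161/169⌉ = 8 − 7 = 1
n=17: ⌈(18·70+41)/169⌉ − ⌈(17·70+41)/169⌉ = ⌈1301/169⌉ − ⌈1231/169⌉ = 8 − 8 = 0
n=18: ⌈(19·70+41)/169⌉ − ⌈(18·70+41)/169⌉ = ⌈1371/169⌉ − ⌈1301/169⌉ = 9 − 8 = 1
n=19: ⌈(20·70+41)/169⌉ − ⌈(19·70+41)/169⌉ = ⌈1441/169⌉ − ⌈1371/169⌉ = 9 − 9 = 0
n=20: ⌈(21·70+41)/169⌉ − ⌈(20·70+41)/169⌉ = ⌈1511/169⌉ − ⌈1441/169⌉ = 9 − 9 = 0
n=21: ⌈(22·70+41)/169⌉ − ⌈(21·70+41)/169⌉ = ⌈1581/169⌉ − ⌈1511/169⌉ = 10 − 9 = 1
n=22: ⌈(23·70+41)/169⌉ − ⌈(22·70+41)/169⌉ = ⌈1651/169⌉ − ⌈1581/169⌉ = 10 − 10 = 0
n=23: ⌈(24·70+41)/169⌉ − ⌈(23·70+41)/169⌉ = ⌈1721/169⌉ − ⌈1651/169⌉ = 11 − 10 = 1
n=24: ⌈(25·70+41)/169⌉ − ⌈(24·70+41)/169⌉ = ⌈1791/169⌉ − ⌈1721/169⌉ = 11 − 11 = 0
n=25: ⌈(26·70+41)/169⌉ − ⌈(25·70+41)/169⌉ = ⌈1861/169⌉ − ⌈1791/169⌉ = 12 − 11 = 1
n=26: ⌈(27·70+41)/169⌉ − ⌈(26·70+41)/169⌉ = ⌈1931/169⌉ − ⌈1861/169⌉ = 12 − 12 = 0
n=27: ⌈(28·70+41)/169⌉ − ⌈(27·70+41)/169⌉ = ⌈2001/169⌉ − ⌈1931/169⌉ = 12 − 12 = 0
n=28: ⌈(29·70+41)/169⌉ − ⌈(28·70+41)/169⌉ = ⌈2071/169⌉ − ⌈2001/169⌉ = 13 − 12 = 1
n=29: ⌈(30·70+41)/169⌉ − ⌈(29·70+41)/169⌉ = ⌈2141/169⌉ − ⌈2071/169⌉ = 13 − 13 = 0
n=30: ⌈(31·70+41)/169⌉ − ⌈(30·70+41)/169⌉ = ⌈2211/169⌉ − ⌈2141/169⌉ = 14 − 13 = 1
n=31: ⌈(32·70+41)/169⌉ − ⌈(31·70+41)/169⌉ = ⌈2281/169⌉ − ⌈2211/169⌉ = 14 − 14 = 0
n=32: ⌈(33·70+41)/169⌉ − ⌈(32·70+41)/169⌉ = ⌈2351/169⌉ − ⌈2281/169⌉ = 14 − 14 = 0
n=33: ⌈(34·70+41)/169⌉ − ⌈(33·70+41)/169⌉ = ⌈2421/169⌉ − ⌈2351/169⌉ = 15 − 14 = 1
n=34: ⌈(35·70+41)/169⌉ − ⌈(34·70+41)/169⌉ = ⌈2491/169⌉ − ⌈2421/169⌉ = 15 − 15 = 0
n=35: ⌈(36·70+41)/169⌉ − ⌈(35·70+41)/169⌉ = ⌈2561/169⌉ − ⌈2491/169⌉ = 16 − 15 = 1
n=36: ⌈(37·70+41)/169⌉ − ⌈(36·70+41)/169⌉ = ⌈2631/169⌉ − ⌈2561/169⌉ = 16 − 16 = 0
n=37: ⌈(38·70+41)/169⌉ − ⌈(37·70+41)/169⌉ = ⌈2701/169⌉ − ⌈2631/169⌉ = 16 − 16 = 0
n=38: ⌈(39·70+41)/169⌉ − ⌈(38·70+41)/169⌉ = ⌈2771/169⌉ − ⌈2701/169⌉ = 17 − 16 = 1
n=39: ⌈(40·70+41)/169⌉ − ⌈(39·70+41)/169⌉ = ⌈2841/169⌉ − ⌈2771/169⌉ = 17 − 17 = 0
n=40: ⌈(41·70+41)/169⌉ − ⌈(40·70+41)/169⌉ = ⌈2911/169⌉ − ⌈2841/169⌉ = 18 − 17 = 1
n=41: ⌈(42·70+41)/169⌉ − ⌈(41·70+41)/169⌉ = ⌈2981/169⌉ − ⌈2911/169⌉ = 18 − 18 = 0
n=42: ⌈(43·70+41)/169⌉ − ⌈(42·70+41)/169⌉ = ⌈3051/169⌉ − ⌈2981/169⌉ = 19 − 18 = 1


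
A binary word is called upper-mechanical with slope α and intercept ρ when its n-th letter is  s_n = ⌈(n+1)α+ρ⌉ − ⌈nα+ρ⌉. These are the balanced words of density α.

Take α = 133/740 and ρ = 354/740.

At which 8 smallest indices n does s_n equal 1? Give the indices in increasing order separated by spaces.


n=0: ⌈487/740⌉−⌈354/740⌉ = 1−1 = 0
n=1: ⌈620/740⌉−⌈487/740⌉ = 1−1 = 0
n=2: ⌈753/740⌉−⌈620/740⌉ = 2−1 = 1  ← one
n=3: ⌈886/740⌉−⌈753/740⌉ = 2−2 = 0
n=4: ⌈1019/740⌉−⌈886/740⌉ = 2−2 = 0
n=5: ⌈1152/740⌉−⌈1019/740⌉ = 2−2 = 0
n=6: ⌈1285/740⌉−⌈1152/740⌉ = 2−2 = 0
n=7: ⌈1418/740⌉−⌈1285/740⌉ = 2−2 = 0
n=8: ⌈1551/740⌉−⌈1418/740⌉ = 3−2 = 1  ← one
n=9: ⌈1684/740⌉−⌈1551/740⌉ = 3−3 = 0
n=10: ⌈1817/740⌉−⌈1684/740⌉ = 3−3 = 0
n=11: ⌈1950/740⌉−⌈1817/740⌉ = 3−3 = 0
n=12: ⌈2083/740⌉−⌈1950/740⌉ = 3−3 = 0
n=13: ⌈2216/740⌉−⌈2083/740⌉ = 3−3 = 0
n=14: ⌈2349/740⌉−⌈2216/740⌉ = 4−3 = 1  ← one
n=15: ⌈2482/740⌉−⌈2349/740⌉ = 4−4 = 0
n=16: ⌈2615/740⌉−⌈2482/740⌉ = 4−4 = 0
n=17: ⌈2748/740⌉−⌈2615/740⌉ = 4−4 = 0
n=18: ⌈2881/740⌉−⌈2748/740⌉ = 4−4 = 0
n=19: ⌈3014/740⌉−⌈2881/740⌉ = 5−4 = 1  ← one
n=20: ⌈3147/740⌉−⌈3014/740⌉ = 5−5 = 0
n=21: ⌈3280/740⌉−⌈3147/740⌉ = 5−5 = 0
n=22: ⌈3413/740⌉−⌈3280/740⌉ = 5−5 = 0
n=23: ⌈3546/740⌉−⌈3413/740⌉ = 5−5 = 0
n=24: ⌈3679/740⌉−⌈3546/740⌉ = 5−5 = 0
n=25: ⌈3812/740⌉−⌈3679/740⌉ = 6−5 = 1  ← one
n=26: ⌈3945/740⌉−⌈3812/740⌉ = 6−6 = 0
n=27: ⌈4078/740⌉−⌈3945/740⌉ = 6−6 = 0
n=28: ⌈4211/740⌉−⌈4078/740⌉ = 6−6 = 0
n=29: ⌈4344/740⌉−⌈4211/740⌉ = 6−6 = 0
n=30: ⌈4477/740⌉−⌈4344/740⌉ = 7−6 = 1  ← one
n=31: ⌈4610/740⌉−⌈4477/740⌉ = 7−7 = 0
n=32: ⌈4743/740⌉−⌈4610/740⌉ = 7−7 = 0
n=33: ⌈4876/740⌉−⌈4743/740⌉ = 7−7 = 0
n=34: ⌈5009/740⌉−⌈4876/740⌉ = 7−7 = 0
n=35: ⌈5142/740⌉−⌈5009/740⌉ = 7−7 = 0
n=36: ⌈5275/740⌉−⌈5142/740⌉ = 8−7 = 1  ← one
n=37: ⌈5408/740⌉−⌈5275/740⌉ = 8−8 = 0
n=38: ⌈5541/740⌉−⌈5408/740⌉ = 8−8 = 0
n=39: ⌈5674/740⌉−⌈5541/740⌉ = 8−8 = 0
n=40: ⌈5807/740⌉−⌈5674/740⌉ = 8−8 = 0
n=41: ⌈5940/740⌉−⌈5807/740⌉ = 9−8 = 1  ← one
positions of the first 8 ones: 2 8 14 19 25 30 36 41

2 8 14 19 25 30 36 41


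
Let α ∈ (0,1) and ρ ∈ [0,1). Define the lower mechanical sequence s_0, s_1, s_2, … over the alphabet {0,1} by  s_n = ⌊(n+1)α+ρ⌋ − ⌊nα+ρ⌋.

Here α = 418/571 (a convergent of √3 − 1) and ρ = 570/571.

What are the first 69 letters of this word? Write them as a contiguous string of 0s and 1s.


n=0: ⌊(1·418+570)/571⌋ − ⌊(0·418+570)/571⌋ = ⌊988/571⌋ − ⌊570/571⌋ = 1 − 0 = 1
n=1: ⌊(2·418+570)/571⌋ − ⌊(1·418+570)/571⌋ = ⌊1406/571⌋ − ⌊988/571⌋ = 2 − 1 = 1
n=2: ⌊(3·418+570)/571⌋ − ⌊(2·418+570)/571⌋ = ⌊1824/571⌋ − ⌊1406/571⌋ = 3 − 2 = 1
n=3: ⌊(4·418+570)/571⌋ − ⌊(3·418+570)/571⌋ = ⌊2242/571⌋ − ⌊1824/571⌋ = 3 − 3 = 0
n=4: ⌊(5·418+570)/571⌋ − ⌊(4·418+570)/571⌋ = ⌊2660/571⌋ − ⌊2242/571⌋ = 4 − 3 = 1
n=5: ⌊(6·418+570)/571⌋ − ⌊(5·418+570)/571⌋ = ⌊3078/571⌋ − ⌊2660/571⌋ = 5 − 4 = 1
n=6: ⌊(7·418+570)/571⌋ − ⌊(6·418+570)/571⌋ = ⌊3496/571⌋ − ⌊3078/571⌋ = 6 − 5 = 1
n=7: ⌊(8·418+570)/571⌋ − ⌊(7·418+570)/571⌋ = ⌊3914/571⌋ − ⌊3496/571⌋ = 6 − 6 = 0
n=8: ⌊(9·418+570)/571⌋ − ⌊(8·418+570)/571⌋ = ⌊4332/571⌋ − ⌊3914/571⌋ = 7 − 6 = 1
n=9: ⌊(10·418+570)/571⌋ − ⌊(9·418+570)/571⌋ = ⌊4750/571⌋ − ⌊4332/571⌋ = 8 − 7 = 1
n=10: ⌊(11·418+570)/571⌋ − ⌊(10·418+570)/571⌋ = ⌊5168/571⌋ − ⌊4750/571⌋ = 9 − 8 = 1
n=11: ⌊(12·418+570)/571⌋ − ⌊(11·418+570)/571⌋ = ⌊5586/571⌋ − ⌊5168/571⌋ = 9 − 9 = 0
n=12: ⌊(13·418+570)/571⌋ − ⌊(12·418+570)/571⌋ = ⌊6004/571⌋ − ⌊5586/571⌋ = 10 − 9 = 1
n=13: ⌊(14·418+570)/571⌋ − ⌊(13·418+570)/571⌋ = ⌊6422/571⌋ − ⌊6004/571⌋ = 11 − 10 = 1
n=14: ⌊(15·418+570)/571⌋ − ⌊(14·418+570)/571⌋ = ⌊6840/571⌋ − ⌊6422/571⌋ = 11 − 11 = 0
n=15: ⌊(16·418+570)/571⌋ − ⌊(15·418+570)/571⌋ = ⌊7258/571⌋ − ⌊6840/571⌋ = 12 − 11 = 1
n=16: ⌊(17·418+570)/571⌋ − ⌊(16·418+570)/571⌋ = ⌊7676/571⌋ − ⌊7258/571⌋ = 13 − 12 = 1
n=17: ⌊(18·418+570)/571⌋ − ⌊(17·418+570)/571⌋ = ⌊8094/571⌋ − ⌊7676/571⌋ = 14 − 13 = 1
n=18: ⌊(19·418+570)/571⌋ − ⌊(18·418+570)/571⌋ = ⌊8512/571⌋ − ⌊8094/571⌋ = 14 − 14 = 0
n=19: ⌊(20·418+570)/571⌋ − ⌊(19·418+570)/571⌋ = ⌊8930/571⌋ − ⌊8512/571⌋ = 15 − 14 = 1
n=20: ⌊(21·418+570)/571⌋ − ⌊(20·418+570)/571⌋ = ⌊9348/571⌋ − ⌊8930/571⌋ = 16 − 15 = 1
n=21: ⌊(22·418+570)/571⌋ − ⌊(21·418+570)/571⌋ = ⌊9766/571⌋ − ⌊9348/571⌋ = 17 − 16 = 1
n=22: ⌊(23·418+570)/571⌋ − ⌊(22·418+570)/571⌋ = ⌊10184/571⌋ − ⌊9766/571⌋ = 17 − 17 = 0
n=23: ⌊(24·418+570)/571⌋ − ⌊(23·418+570)/571⌋ = ⌊10602/571⌋ − ⌊10184/571⌋ = 18 − 17 = 1
n=24: ⌊(25·418+570)/571⌋ − ⌊(24·418+570)/571⌋ = ⌊11020/571⌋ − ⌊10602/571⌋ = 19 − 18 = 1
n=25: ⌊(26·418+570)/571⌋ − ⌊(25·418+570)/571⌋ = ⌊11438/571⌋ − ⌊11020/571⌋ = 20 − 19 = 1
n=26: ⌊(27·418+570)/571⌋ − ⌊(26·418+570)/571⌋ = ⌊11856/571⌋ − ⌊11438/571⌋ = 20 − 20 = 0
n=27: ⌊(28·418+570)/571⌋ − ⌊(27·418+570)/571⌋ = ⌊12274/571⌋ − ⌊11856/571⌋ = 21 − 20 = 1
n=28: ⌊(29·418+570)/571⌋ − ⌊(28·418+570)/571⌋ = ⌊12692/571⌋ − ⌊12274/571⌋ = 22 − 21 = 1
n=29: ⌊(30·418+570)/571⌋ − ⌊(29·418+570)/571⌋ = ⌊13110/571⌋ − ⌊12692/571⌋ = 22 − 22 = 0
n=30: ⌊(31·418+570)/571⌋ − ⌊(30·418+570)/571⌋ = ⌊13528/571⌋ − ⌊13110/571⌋ = 23 − 22 = 1
n=31: ⌊(32·418+570)/571⌋ − ⌊(31·418+570)/571⌋ = ⌊13946/571⌋ − ⌊13528/571⌋ = 24 − 23 = 1
n=32: ⌊(33·418+570)/571⌋ − ⌊(32·418+570)/571⌋ = ⌊14364/571⌋ − ⌊13946/571⌋ = 25 − 24 = 1
n=33: ⌊(34·418+570)/571⌋ − ⌊(33·418+570)/571⌋ = ⌊14782/571⌋ − ⌊14364/571⌋ = 25 − 25 = 0
n=34: ⌊(35·418+570)/571⌋ − ⌊(34·418+570)/571⌋ = ⌊15200/571⌋ − ⌊14782/571⌋ = 26 − 25 = 1
n=35: ⌊(36·418+570)/571⌋ − ⌊(35·418+570)/571⌋ = ⌊15618/571⌋ − ⌊15200/571⌋ = 27 − 26 = 1
n=36: ⌊(37·418+570)/571⌋ − ⌊(36·418+570)/571⌋ = ⌊16036/571⌋ − ⌊15618/571⌋ = 28 − 27 = 1
n=37: ⌊(38·418+570)/571⌋ − ⌊(37·418+570)/571⌋ = ⌊16454/571⌋ − ⌊16036/571⌋ = 28 − 28 = 0
n=38: ⌊(39·418+570)/571⌋ − ⌊(38·418+570)/571⌋ = ⌊16872/571⌋ − ⌊16454/571⌋ = 29 − 28 = 1
n=39: ⌊(40·418+570)/571⌋ − ⌊(39·418+570)/571⌋ = ⌊17290/571⌋ − ⌊16872/571⌋ = 30 − 29 = 1
n=40: ⌊(41·418+570)/571⌋ − ⌊(40·418+570)/571⌋ = ⌊17708/571⌋ − ⌊17290/571⌋ = 31 − 30 = 1
n=41: ⌊(42·418+570)/571⌋ − ⌊(41·418+570)/571⌋ = ⌊18126/571⌋ − ⌊17708/571⌋ = 31 − 31 = 0
n=42: ⌊(43·418+570)/571⌋ − ⌊(42·418+570)/571⌋ = ⌊18544/571⌋ − ⌊18126/571⌋ = 32 − 31 = 1
n=43: ⌊(44·418+570)/571⌋ − ⌊(43·418+570)/571⌋ = ⌊18962/571⌋ − ⌊18544/571⌋ = 33 − 32 = 1
n=44: ⌊(45·418+570)/571⌋ − ⌊(44·418+570)/571⌋ = ⌊19380/571⌋ − ⌊18962/571⌋ = 33 − 33 = 0
n=45: ⌊(46·418+570)/571⌋ − ⌊(45·418+570)/571⌋ = ⌊19798/571⌋ − ⌊19380/571⌋ = 34 − 33 = 1
n=46: ⌊(47·418+570)/571⌋ − ⌊(46·418+570)/571⌋ = ⌊20216/571⌋ − ⌊19798/571⌋ = 35 − 34 = 1
n=47: ⌊(48·418+570)/571⌋ − ⌊(47·418+570)/571⌋ = ⌊20634/571⌋ − ⌊20216/571⌋ = 36 − 35 = 1
n=48: ⌊(49·418+570)/571⌋ − ⌊(48·418+570)/571⌋ = ⌊21052/571⌋ − ⌊20634/571⌋ = 36 − 36 = 0
n=49: ⌊(50·418+570)/571⌋ − ⌊(49·418+570)/571⌋ = ⌊21470/571⌋ − ⌊21052/571⌋ = 37 − 36 = 1
n=50: ⌊(51·418+570)/571⌋ − ⌊(50·418+570)/571⌋ = ⌊21888/571⌋ − ⌊21470/571⌋ = 38 − 37 = 1
n=51: ⌊(52·418+570)/571⌋ − ⌊(51·418+570)/571⌋ = ⌊22306/571⌋ − ⌊21888/571⌋ = 39 − 38 = 1
n=52: ⌊(53·418+570)/571⌋ − ⌊(52·418+570)/571⌋ = ⌊22724/571⌋ − ⌊22306/571⌋ = 39 − 39 = 0
n=53: ⌊(54·418+570)/571⌋ − ⌊(53·418+570)/571⌋ = ⌊23142/571⌋ − ⌊22724/571⌋ = 40 − 39 = 1
n=54: ⌊(55·418+570)/571⌋ − ⌊(54·418+570)/571⌋ = ⌊23560/571⌋ − ⌊23142/571⌋ = 41 − 40 = 1
n=55: ⌊(56·418+570)/571⌋ − ⌊(55·418+570)/571⌋ = ⌊23978/571⌋ − ⌊23560/571⌋ = 41 − 41 = 0
n=56: ⌊(57·418+570)/571⌋ − ⌊(56·418+570)/571⌋ = ⌊24396/571⌋ − ⌊23978/571⌋ = 42 − 41 = 1
n=57: ⌊(58·418+570)/571⌋ − ⌊(57·418+570)/571⌋ = ⌊24814/571⌋ − ⌊24396/571⌋ = 43 − 42 = 1
n=58: ⌊(59·418+570)/571⌋ − ⌊(58·418+570)/571⌋ = ⌊25232/571⌋ − ⌊24814/571⌋ = 44 − 43 = 1
n=59: ⌊(60·418+570)/571⌋ − ⌊(59·418+570)/571⌋ = ⌊25650/571⌋ − ⌊25232/571⌋ = 44 − 44 = 0
n=60: ⌊(61·418+570)/571⌋ − ⌊(60·418+570)/571⌋ = ⌊26068/571⌋ − ⌊25650/571⌋ = 45 − 44 = 1
n=61: ⌊(62·418+570)/571⌋ − ⌊(61·418+570)/571⌋ = ⌊26486/571⌋ − ⌊26068/571⌋ = 46 − 45 = 1
n=62: ⌊(63·418+570)/571⌋ − ⌊(62·418+570)/571⌋ = ⌊26904/571⌋ − ⌊26486/571⌋ = 47 − 46 = 1
n=63: ⌊(64·418+570)/571⌋ − ⌊(63·418+570)/571⌋ = ⌊27322/571⌋ − ⌊26904/571⌋ = 47 − 47 = 0
n=64: ⌊(65·418+570)/571⌋ − ⌊(64·418+570)/571⌋ = ⌊27740/571⌋ − ⌊27322/571⌋ = 48 − 47 = 1
n=65: ⌊(66·418+570)/571⌋ − ⌊(65·418+570)/571⌋ = ⌊28158/571⌋ − ⌊27740/571⌋ = 49 − 48 = 1
n=66: ⌊(67·418+570)/571⌋ − ⌊(66·418+570)/571⌋ = ⌊28576/571⌋ − ⌊28158/571⌋ = 50 − 49 = 1
n=67: ⌊(68·418+570)/571⌋ − ⌊(67·418+570)/571⌋ = ⌊28994/571⌋ − ⌊28576/571⌋ = 50 − 50 = 0
n=68: ⌊(69·418+570)/571⌋ − ⌊(68·418+570)/571⌋ = ⌊29412/571⌋ − ⌊28994/571⌋ = 51 − 50 = 1

111011101110110111011101110110111011101110110111011101101110111011101


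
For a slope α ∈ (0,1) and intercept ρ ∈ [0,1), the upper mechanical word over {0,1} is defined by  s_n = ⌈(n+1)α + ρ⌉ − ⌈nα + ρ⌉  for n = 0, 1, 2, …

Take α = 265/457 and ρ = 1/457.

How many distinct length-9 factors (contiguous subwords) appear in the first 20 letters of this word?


9

t_n = ⌈(n·265+1)/457⌉ for n = 0 … 20:
  n=0…9: ⌈1/457⌉=1 ⌈266/457⌉=1 ⌈531/457⌉=2 ⌈796/457⌉=2 ⌈1061/457⌉=3 ⌈1326/457⌉=3 ⌈1591/457⌉=4 ⌈1856/457⌉=5 ⌈2121/457⌉=5 ⌈2386/457⌉=6
  n=10…19: ⌈2651/457⌉=6 ⌈2916/457⌉=7 ⌈3181/457⌉=7 ⌈3446/457⌉=8 ⌈3711/457⌉=9 ⌈3976/457⌉=9 ⌈4241/457⌉=10 ⌈4506/457⌉=10 ⌈4771/457⌉=11 ⌈5036/457⌉=12
  n=20: ⌈5301/457⌉=12
s_n = t_(n+1) − t_n for n = 0 … 19 gives
prefix = 01010110101011010110
slide a length-9 window over [0..8] … [11..19] (12 windows); first occurrence of each distinct factor:
  [  0..  8] 010101101
  [  1..  9] 101011010
  [  2.. 10] 010110101
  [  3.. 11] 101101010
  [  4.. 12] 011010101
  [  5.. 13] 110101011
  [  6.. 14] 101010110
  [ 10.. 18] 101101011
  [ 11.. 19] 011010110
  (the other 3 windows repeat one of these)
distinct factors: {010101101, 010110101, 011010101, 011010110, 101010110, 101011010, 101101010, 101101011, 110101011}
count = 9  (Sturmian bound for length 9 is 10)


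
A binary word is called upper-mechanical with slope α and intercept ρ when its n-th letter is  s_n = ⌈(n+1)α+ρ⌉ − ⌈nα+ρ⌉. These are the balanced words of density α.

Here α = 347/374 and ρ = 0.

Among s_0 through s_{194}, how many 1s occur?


#1s = Σ_{n=0}^{194} s_n = Σ_{n=0}^{194} (⌈(n+1)α+ρ⌉ − ⌈nα+ρ⌉)
the sum telescopes: every ⌈nα+ρ⌉ with 0 < n < 195 appears once with + and once with −, leaving ⌈195α+ρ⌉ − ⌈0·α+ρ⌉
195α + ρ = (195·347) / 374 = 67665/374
ρ = 0/374
⌈67665/374⌉ = 181,  ⌈0/374⌉ = 0
#1s = 181 − 0 = 181

181


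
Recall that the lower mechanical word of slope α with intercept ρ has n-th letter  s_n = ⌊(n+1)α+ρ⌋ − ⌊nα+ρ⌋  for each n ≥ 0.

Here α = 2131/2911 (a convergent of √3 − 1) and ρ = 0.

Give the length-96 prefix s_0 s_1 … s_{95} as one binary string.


n=0: ⌊(1·2131)/2911⌋ − ⌊(0·2131)/2911⌋ = ⌊2131/2911⌋ − ⌊0/2911⌋ = 0 − 0 = 0
n=1: ⌊(2·2131)/2911⌋ − ⌊(1·2131)/2911⌋ = ⌊4262/2911⌋ − ⌊2131/2911⌋ = 1 − 0 = 1
n=2: ⌊(3·2131)/2911⌋ − ⌊(2·2131)/2911⌋ = ⌊6393/2911⌋ − ⌊4262/2911⌋ = 2 − 1 = 1
n=3: ⌊(4·2131)/2911⌋ − ⌊(3·2131)/2911⌋ = ⌊8524/2911⌋ − ⌊6393/2911⌋ = 2 − 2 = 0
n=4: ⌊(5·2131)/2911⌋ − ⌊(4·2131)/2911⌋ = ⌊10655/2911⌋ − ⌊8524/2911⌋ = 3 − 2 = 1
n=5: ⌊(6·2131)/2911⌋ − ⌊(5·2131)/2911⌋ = ⌊12786/2911⌋ − ⌊10655/2911⌋ = 4 − 3 = 1
n=6: ⌊(7·2131)/2911⌋ − ⌊(6·2131)/2911⌋ = ⌊14917/2911⌋ − ⌊12786/2911⌋ = 5 − 4 = 1
n=7: ⌊(8·2131)/2911⌋ − ⌊(7·2131)/2911⌋ = ⌊17048/2911⌋ − ⌊14917/2911⌋ = 5 − 5 = 0
n=8: ⌊(9·2131)/2911⌋ − ⌊(8·2131)/2911⌋ = ⌊19179/2911⌋ − ⌊17048/2911⌋ = 6 − 5 = 1
n=9: ⌊(10·2131)/2911⌋ − ⌊(9·2131)/2911⌋ = ⌊21310/2911⌋ − ⌊19179/2911⌋ = 7 − 6 = 1
n=10: ⌊(11·2131)/2911⌋ − ⌊(10·2131)/2911⌋ = ⌊23441/2911⌋ − ⌊21310/2911⌋ = 8 − 7 = 1
n=11: ⌊(12·2131)/2911⌋ − ⌊(11·2131)/2911⌋ = ⌊25572/2911⌋ − ⌊23441/2911⌋ = 8 − 8 = 0
n=12: ⌊(13·2131)/2911⌋ − ⌊(12·2131)/2911⌋ = ⌊27703/2911⌋ − ⌊25572/2911⌋ = 9 − 8 = 1
n=13: ⌊(14·2131)/2911⌋ − ⌊(13·2131)/2911⌋ = ⌊29834/2911⌋ − ⌊27703/2911⌋ = 10 − 9 = 1
n=14: ⌊(15·2131)/2911⌋ − ⌊(14·2131)/2911⌋ = ⌊31965/2911⌋ − ⌊29834/2911⌋ = 10 − 10 = 0
n=15: ⌊(16·2131)/2911⌋ − ⌊(15·2131)/2911⌋ = ⌊34096/2911⌋ − ⌊31965/2911⌋ = 11 − 10 = 1
n=16: ⌊(17·2131)/2911⌋ − ⌊(16·2131)/2911⌋ = ⌊36227/2911⌋ − ⌊34096/2911⌋ = 12 − 11 = 1
n=17: ⌊(18·2131)/2911⌋ − ⌊(17·2131)/2911⌋ = ⌊38358/2911⌋ − ⌊36227/2911⌋ = 13 − 12 = 1
n=18: ⌊(19·2131)/2911⌋ − ⌊(18·2131)/2911⌋ = ⌊40489/2911⌋ − ⌊38358/2911⌋ = 13 − 13 = 0
n=19: ⌊(20·2131)/2911⌋ − ⌊(19·2131)/2911⌋ = ⌊42620/2911⌋ − ⌊40489/2911⌋ = 14 − 13 = 1
n=20: ⌊(21·2131)/2911⌋ − ⌊(20·2131)/2911⌋ = ⌊44751/2911⌋ − ⌊42620/2911⌋ = 15 − 14 = 1
n=21: ⌊(22·2131)/2911⌋ − ⌊(21·2131)/2911⌋ = ⌊46882/2911⌋ − ⌊44751/2911⌋ = 16 − 15 = 1
n=22: ⌊(23·2131)/2911⌋ − ⌊(22·2131)/2911⌋ = ⌊49013/2911⌋ − ⌊46882/2911⌋ = 16 − 16 = 0
n=23: ⌊(24·2131)/2911⌋ − ⌊(23·2131)/2911⌋ = ⌊51144/2911⌋ − ⌊49013/2911⌋ = 17 − 16 = 1
n=24: ⌊(25·2131)/2911⌋ − ⌊(24·2131)/2911⌋ = ⌊53275/2911⌋ − ⌊51144/2911⌋ = 18 − 17 = 1
n=25: ⌊(26·2131)/2911⌋ − ⌊(25·2131)/2911⌋ = ⌊55406/2911⌋ − ⌊53275/2911⌋ = 19 − 18 = 1
n=26: ⌊(27·2131)/2911⌋ − ⌊(26·2131)/2911⌋ = ⌊57537/2911⌋ − ⌊55406/2911⌋ = 19 − 19 = 0
n=27: ⌊(28·2131)/2911⌋ − ⌊(27·2131)/2911⌋ = ⌊59668/2911⌋ − ⌊57537/2911⌋ = 20 − 19 = 1
n=28: ⌊(29·2131)/2911⌋ − ⌊(28·2131)/2911⌋ = ⌊61799/2911⌋ − ⌊59668/2911⌋ = 21 − 20 = 1
n=29: ⌊(30·2131)/2911⌋ − ⌊(29·2131)/2911⌋ = ⌊63930/2911⌋ − ⌊61799/2911⌋ = 21 − 21 = 0
n=30: ⌊(31·2131)/2911⌋ − ⌊(30·2131)/2911⌋ = ⌊66061/2911⌋ − ⌊63930/2911⌋ = 22 − 21 = 1
n=31: ⌊(32·2131)/2911⌋ − ⌊(31·2131)/2911⌋ = ⌊68192/2911⌋ − ⌊66061/2911⌋ = 23 − 22 = 1
n=32: ⌊(33·2131)/2911⌋ − ⌊(32·2131)/2911⌋ = ⌊70323/2911⌋ − ⌊68192/2911⌋ = 24 − 23 = 1
n=33: ⌊(34·2131)/2911⌋ − ⌊(33·2131)/2911⌋ = ⌊72454/2911⌋ − ⌊70323/2911⌋ = 24 − 24 = 0
n=34: ⌊(35·2131)/2911⌋ − ⌊(34·2131)/2911⌋ = ⌊74585/2911⌋ − ⌊72454/2911⌋ = 25 − 24 = 1
n=35: ⌊(36·2131)/2911⌋ − ⌊(35·2131)/2911⌋ = ⌊76716/2911⌋ − ⌊74585/2911⌋ = 26 − 25 = 1
n=36: ⌊(37·2131)/2911⌋ − ⌊(36·2131)/2911⌋ = ⌊78847/2911⌋ − ⌊76716/2911⌋ = 27 − 26 = 1
n=37: ⌊(38·2131)/2911⌋ − ⌊(37·2131)/2911⌋ = ⌊80978/2911⌋ − ⌊78847/2911⌋ = 27 − 27 = 0
n=38: ⌊(39·2131)/2911⌋ − ⌊(38·2131)/2911⌋ = ⌊83109/2911⌋ − ⌊80978/2911⌋ = 28 − 27 = 1
n=39: ⌊(40·2131)/2911⌋ − ⌊(39·2131)/2911⌋ = ⌊85240/2911⌋ − ⌊83109/2911⌋ = 29 − 28 = 1
n=40: ⌊(41·2131)/2911⌋ − ⌊(40·2131)/2911⌋ = ⌊87371/2911⌋ − ⌊85240/2911⌋ = 30 − 29 = 1
n=41: ⌊(42·2131)/2911⌋ − ⌊(41·2131)/2911⌋ = ⌊89502/2911⌋ − ⌊87371/2911⌋ = 30 − 30 = 0
n=42: ⌊(43·2131)/2911⌋ − ⌊(42·2131)/2911⌋ = ⌊91633/2911⌋ − ⌊89502/2911⌋ = 31 − 30 = 1
n=43: ⌊(44·2131)/2911⌋ − ⌊(43·2131)/2911⌋ = ⌊93764/2911⌋ − ⌊91633/2911⌋ = 32 − 31 = 1
n=44: ⌊(45·2131)/2911⌋ − ⌊(44·2131)/2911⌋ = ⌊95895/2911⌋ − ⌊93764/2911⌋ = 32 − 32 = 0
n=45: ⌊(46·2131)/2911⌋ − ⌊(45·2131)/2911⌋ = ⌊98026/2911⌋ − ⌊95895/2911⌋ = 33 − 32 = 1
n=46: ⌊(47·2131)/2911⌋ − ⌊(46·2131)/2911⌋ = ⌊100157/2911⌋ − ⌊98026/2911⌋ = 34 − 33 = 1
n=47: ⌊(48·2131)/2911⌋ − ⌊(47·2131)/2911⌋ = ⌊102288/2911⌋ − ⌊100157/2911⌋ = 35 − 34 = 1
n=48: ⌊(49·2131)/2911⌋ − ⌊(48·2131)/2911⌋ = ⌊104419/2911⌋ − ⌊102288/2911⌋ = 35 − 35 = 0
n=49: ⌊(50·2131)/2911⌋ − ⌊(49·2131)/2911⌋ = ⌊106550/2911⌋ − ⌊104419/2911⌋ = 36 − 35 = 1
n=50: ⌊(51·2131)/2911⌋ − ⌊(50·2131)/2911⌋ = ⌊108681/2911⌋ − ⌊106550/2911⌋ = 37 − 36 = 1
n=51: ⌊(52·2131)/2911⌋ − ⌊(51·2131)/2911⌋ = ⌊110812/2911⌋ − ⌊108681/2911⌋ = 38 − 37 = 1
n=52: ⌊(53·2131)/2911⌋ − ⌊(52·2131)/2911⌋ = ⌊112943/2911⌋ − ⌊110812/2911⌋ = 38 − 38 = 0
n=53: ⌊(54·2131)/2911⌋ − ⌊(53·2131)/2911⌋ = ⌊115074/2911⌋ − ⌊112943/2911⌋ = 39 − 38 = 1
n=54: ⌊(55·2131)/2911⌋ − ⌊(54·2131)/2911⌋ = ⌊117205/2911⌋ − ⌊115074/2911⌋ = 40 − 39 = 1
n=55: ⌊(56·2131)/2911⌋ − ⌊(55·2131)/2911⌋ = ⌊119336/2911⌋ − ⌊117205/2911⌋ = 40 − 40 = 0
n=56: ⌊(57·2131)/2911⌋ − ⌊(56·2131)/2911⌋ = ⌊121467/2911⌋ − ⌊119336/2911⌋ = 41 − 40 = 1
n=57: ⌊(58·2131)/2911⌋ − ⌊(57·2131)/2911⌋ = ⌊123598/2911⌋ − ⌊121467/2911⌋ = 42 − 41 = 1
n=58: ⌊(59·2131)/2911⌋ − ⌊(58·2131)/2911⌋ = ⌊125729/2911⌋ − ⌊123598/2911⌋ = 43 − 42 = 1
n=59: ⌊(60·2131)/2911⌋ − ⌊(59·2131)/2911⌋ = ⌊127860/2911⌋ − ⌊125729/2911⌋ = 43 − 43 = 0
n=60: ⌊(61·2131)/2911⌋ − ⌊(60·2131)/2911⌋ = ⌊129991/2911⌋ − ⌊127860/2911⌋ = 44 − 43 = 1
n=61: ⌊(62·2131)/2911⌋ − ⌊(61·2131)/2911⌋ = ⌊132122/2911⌋ − ⌊129991/2911⌋ = 45 − 44 = 1
n=62: ⌊(63·2131)/2911⌋ − ⌊(62·2131)/2911⌋ = ⌊134253/2911⌋ − ⌊132122/2911⌋ = 46 − 45 = 1
n=63: ⌊(64·2131)/2911⌋ − ⌊(63·2131)/2911⌋ = ⌊136384/2911⌋ − ⌊134253/2911⌋ = 46 − 46 = 0
n=64: ⌊(65·2131)/2911⌋ − ⌊(64·2131)/2911⌋ = ⌊138515/2911⌋ − ⌊136384/2911⌋ = 47 − 46 = 1
n=65: ⌊(66·2131)/2911⌋ − ⌊(65·2131)/2911⌋ = ⌊140646/2911⌋ − ⌊138515/2911⌋ = 48 − 47 = 1
n=66: ⌊(67·2131)/2911⌋ − ⌊(66·2131)/2911⌋ = ⌊142777/2911⌋ − ⌊140646/2911⌋ = 49 − 48 = 1
n=67: ⌊(68·2131)/2911⌋ − ⌊(67·2131)/2911⌋ = ⌊144908/2911⌋ − ⌊142777/2911⌋ = 49 − 49 = 0
n=68: ⌊(69·2131)/2911⌋ − ⌊(68·2131)/2911⌋ = ⌊147039/2911⌋ − ⌊144908/2911⌋ = 50 − 49 = 1
n=69: ⌊(70·2131)/2911⌋ − ⌊(69·2131)/2911⌋ = ⌊149170/2911⌋ − ⌊147039/2911⌋ = 51 − 50 = 1
n=70: ⌊(71·2131)/2911⌋ − ⌊(70·2131)/2911⌋ = ⌊151301/2911⌋ − ⌊149170/2911⌋ = 51 − 51 = 0
n=71: ⌊(72·2131)/2911⌋ − ⌊(71·2131)/2911⌋ = ⌊153432/2911⌋ − ⌊151301/2911⌋ = 52 − 51 = 1
n=72: ⌊(73·2131)/2911⌋ − ⌊(72·2131)/2911⌋ = ⌊155563/2911⌋ − ⌊153432/2911⌋ = 53 − 52 = 1
n=73: ⌊(74·2131)/2911⌋ − ⌊(73·2131)/2911⌋ = ⌊157694/2911⌋ − ⌊155563/2911⌋ = 54 − 53 = 1
n=74: ⌊(75·2131)/2911⌋ − ⌊(74·2131)/2911⌋ = ⌊159825/2911⌋ − ⌊157694/2911⌋ = 54 − 54 = 0
n=75: ⌊(76·2131)/2911⌋ − ⌊(75·2131)/2911⌋ = ⌊161956/2911⌋ − ⌊159825/2911⌋ = 55 − 54 = 1
n=76: ⌊(77·2131)/2911⌋ − ⌊(76·2131)/2911⌋ = ⌊164087/2911⌋ − ⌊161956/2911⌋ = 56 − 55 = 1
n=77: ⌊(78·2131)/2911⌋ − ⌊(77·2131)/2911⌋ = ⌊166218/2911⌋ − ⌊164087/2911⌋ = 57 − 56 = 1
n=78: ⌊(79·2131)/2911⌋ − ⌊(78·2131)/2911⌋ = ⌊168349/2911⌋ − ⌊166218/2911⌋ = 57 − 57 = 0
n=79: ⌊(80·2131)/2911⌋ − ⌊(79·2131)/2911⌋ = ⌊170480/2911⌋ − ⌊168349/2911⌋ = 58 − 57 = 1
n=80: ⌊(81·2131)/2911⌋ − ⌊(80·2131)/2911⌋ = ⌊172611/2911⌋ − ⌊170480/2911⌋ = 59 − 58 = 1
n=81: ⌊(82·2131)/2911⌋ − ⌊(81·2131)/2911⌋ = ⌊174742/2911⌋ − ⌊172611/2911⌋ = 60 − 59 = 1
n=82: ⌊(83·2131)/2911⌋ − ⌊(82·2131)/2911⌋ = ⌊176873/2911⌋ − ⌊174742/2911⌋ = 60 − 60 = 0
n=83: ⌊(84·2131)/2911⌋ − ⌊(83·2131)/2911⌋ = ⌊179004/2911⌋ − ⌊176873/2911⌋ = 61 − 60 = 1
n=84: ⌊(85·2131)/2911⌋ − ⌊(84·2131)/2911⌋ = ⌊181135/2911⌋ − ⌊179004/2911⌋ = 62 − 61 = 1
n=85: ⌊(86·2131)/2911⌋ − ⌊(85·2131)/2911⌋ = ⌊183266/2911⌋ − ⌊181135/2911⌋ = 62 − 62 = 0
n=86: ⌊(87·2131)/2911⌋ − ⌊(86·2131)/2911⌋ = ⌊185397/2911⌋ − ⌊183266/2911⌋ = 63 − 62 = 1
n=87: ⌊(88·2131)/2911⌋ − ⌊(87·2131)/2911⌋ = ⌊187528/2911⌋ − ⌊185397/2911⌋ = 64 − 63 = 1
n=88: ⌊(89·2131)/2911⌋ − ⌊(88·2131)/2911⌋ = ⌊189659/2911⌋ − ⌊187528/2911⌋ = 65 − 64 = 1
n=89: ⌊(90·2131)/2911⌋ − ⌊(89·2131)/2911⌋ = ⌊191790/2911⌋ − ⌊189659/2911⌋ = 65 − 65 = 0
n=90: ⌊(91·2131)/2911⌋ − ⌊(90·2131)/2911⌋ = ⌊193921/2911⌋ − ⌊191790/2911⌋ = 66 − 65 = 1
n=91: ⌊(92·2131)/2911⌋ − ⌊(91·2131)/2911⌋ = ⌊196052/2911⌋ − ⌊193921/2911⌋ = 67 − 66 = 1
n=92: ⌊(93·2131)/2911⌋ − ⌊(92·2131)/2911⌋ = ⌊198183/2911⌋ − ⌊196052/2911⌋ = 68 − 67 = 1
n=93: ⌊(94·2131)/2911⌋ − ⌊(93·2131)/2911⌋ = ⌊200314/2911⌋ − ⌊198183/2911⌋ = 68 − 68 = 0
n=94: ⌊(95·2131)/2911⌋ − ⌊(94·2131)/2911⌋ = ⌊202445/2911⌋ − ⌊200314/2911⌋ = 69 − 68 = 1
n=95: ⌊(96·2131)/2911⌋ − ⌊(95·2131)/2911⌋ = ⌊204576/2911⌋ − ⌊202445/2911⌋ = 70 − 69 = 1

011011101110110111011101110110111011101110110111011101101110111011101101110111011101101110111011
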